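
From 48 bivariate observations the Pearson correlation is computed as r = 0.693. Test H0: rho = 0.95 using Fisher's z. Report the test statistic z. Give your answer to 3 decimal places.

z_r = atanh(0.693) = 0.853705,  z_0 = atanh(0.95) = 1.831781
SE = 1/√(n−3) = 1/√45 = 0.149071
z = (z_r − z_0)/SE = (0.853705 − 1.831781) / 0.149071 = -0.978076 / 0.149071 = -6.561

-6.561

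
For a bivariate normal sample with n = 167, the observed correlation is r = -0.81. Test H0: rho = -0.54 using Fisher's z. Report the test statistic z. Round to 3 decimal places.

-6.696

z_r = atanh(-0.81) = -1.127029,  z_0 = atanh(-0.54) = -0.604156
SE = 1/√(n−3) = 1/√164 = 0.078087
z = (z_r − z_0)/SE = (-1.127029 − (-0.604156)) / 0.078087 = -0.522873 / 0.078087 = -6.696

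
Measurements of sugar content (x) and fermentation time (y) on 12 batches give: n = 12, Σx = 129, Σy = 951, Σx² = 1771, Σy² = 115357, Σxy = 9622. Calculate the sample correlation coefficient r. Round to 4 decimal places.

S_xy = nΣxy − ΣxΣy = 12·9622 − 129·951 = 115464 − 122679 = -7215
S_xx = nΣx² − (Σx)² = 12·1771 − 129² = 21252 − 16641 = 4611
S_yy = nΣy² − (Σy)² = 12·115357 − 951² = 1384284 − 904401 = 479883
r = S_xy / √(S_xx·S_yy) = -7215 / √(4611·479883) = -7215 / √2212740513 = -7215 / 47039.7759 = -0.1534

-0.1534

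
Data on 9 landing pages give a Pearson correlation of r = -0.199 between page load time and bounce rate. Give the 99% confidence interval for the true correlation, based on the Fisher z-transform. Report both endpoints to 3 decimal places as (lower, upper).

(-0.849, 0.691)

z_r = atanh(-0.199) = -0.201691;  SE = 1/√(n−3) = 1/√6 = 0.408248
z-limits: -0.201691 ± 2.576·0.408248 = -0.201691 ± 1.051647 = [-1.253338, 0.849956]
ρ-limits: (tanh -1.253338, tanh 0.849956) = (-0.849, 0.691)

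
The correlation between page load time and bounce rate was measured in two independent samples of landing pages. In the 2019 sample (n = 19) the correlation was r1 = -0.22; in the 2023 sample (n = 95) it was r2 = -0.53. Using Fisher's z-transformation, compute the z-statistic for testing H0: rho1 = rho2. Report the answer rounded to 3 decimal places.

z1 = atanh(-0.22) = -0.223656,  z2 = atanh(-0.53) = -0.590145
SE = √(1/(n1−3) + 1/(n2−3)) = √(1/16 + 1/92) = √(0.0625000 + 0.0108696) = √0.0733696 = 0.270868
z = (z1 − z2)/SE = (-0.223656 − (-0.590145)) / 0.270868 = 0.366489 / 0.270868 = 1.353

1.353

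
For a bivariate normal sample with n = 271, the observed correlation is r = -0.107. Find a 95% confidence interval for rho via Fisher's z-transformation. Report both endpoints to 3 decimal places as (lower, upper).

z_r = atanh(-0.107) = -0.107411;  SE = 1/√(n−3) = 1/√268 = 0.061085
z-limits: -0.107411 ± 1.960·0.061085 = -0.107411 ± 0.119727 = [-0.227138, 0.012316]
ρ-limits: (tanh -0.227138, tanh 0.012316) = (-0.223, 0.012)

(-0.223, 0.012)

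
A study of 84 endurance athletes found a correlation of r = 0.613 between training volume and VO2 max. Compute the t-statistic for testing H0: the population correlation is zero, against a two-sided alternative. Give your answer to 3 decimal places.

t = r·√(n−2) / √(1−r²) with r = 0.613, n = 84
  = 0.613·√82 / √(1 − 0.375769)
  = 0.613·9.055385 / 0.790083
  = 5.550951 / 0.790083 = 7.026

7.026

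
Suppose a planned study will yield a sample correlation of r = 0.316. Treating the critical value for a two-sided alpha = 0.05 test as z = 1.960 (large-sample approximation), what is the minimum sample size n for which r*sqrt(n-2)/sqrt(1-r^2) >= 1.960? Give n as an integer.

Need r·√(n−2)/√(1−r²) ≥ 1.960
√(n−2) ≥ 1.960·√(1−0.099856) / 0.316 = 1.960·0.948759 / 0.316 = 5.8847
n−2 ≥ 34.6297  ⇒  n ≥ 36.6297
Smallest integer n = 37

37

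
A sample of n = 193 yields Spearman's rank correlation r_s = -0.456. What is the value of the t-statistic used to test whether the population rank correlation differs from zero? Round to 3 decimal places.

-7.081

1 − r_s² = 1 − 0.207936 = 0.792064;  √(1−r_s²) = 0.889980
√(n−2) = √191 = 13.820275
t = r_s·√(n−2)/√(1−r_s²) = -0.456 · 13.820275 / 0.889980 = -7.081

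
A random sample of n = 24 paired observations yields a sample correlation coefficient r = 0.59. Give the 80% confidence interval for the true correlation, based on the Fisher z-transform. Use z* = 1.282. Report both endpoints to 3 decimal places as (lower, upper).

Fisher z: z_r = atanh(r) = ½·ln((1+0.59)/(1−0.59)) = 0.677666
SE(z) = 1/√(n−3) = 1/√21 = 0.218218
80% ⇒ z* = 1.282; margin = 1.282·0.218218 = 0.279755
CI on z-scale: (0.397911, 0.957421)
Back-transform: tanh(0.397911) = 0.378160, tanh(0.957421) = 0.743124

(0.378, 0.743)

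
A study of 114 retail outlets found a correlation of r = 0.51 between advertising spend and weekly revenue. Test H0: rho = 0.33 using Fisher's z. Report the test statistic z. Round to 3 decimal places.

2.317

z_r = atanh(0.51) = 0.562730,  z_0 = atanh(0.33) = 0.342828
SE = 1/√(n−3) = 1/√111 = 0.094916
z = (z_r − z_0)/SE = (0.562730 − 0.342828) / 0.094916 = 0.219902 / 0.094916 = 2.317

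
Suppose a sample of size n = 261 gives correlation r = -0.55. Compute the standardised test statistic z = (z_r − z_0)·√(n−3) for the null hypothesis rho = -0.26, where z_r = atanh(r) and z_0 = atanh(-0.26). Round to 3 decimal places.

z_r = atanh(-0.55) = -0.618381,  z_0 = atanh(-0.26) = -0.266108
SE = 1/√(n−3) = 1/√258 = 0.062257
z = (z_r − z_0)/SE = (-0.618381 − (-0.266108)) / 0.062257 = -0.352273 / 0.062257 = -5.658

-5.658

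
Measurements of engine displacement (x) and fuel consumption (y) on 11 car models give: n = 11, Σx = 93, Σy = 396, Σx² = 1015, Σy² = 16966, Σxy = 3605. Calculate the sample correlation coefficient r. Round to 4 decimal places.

Numerator: nΣxy − (Σx)(Σy) = 11·3605 − (93)(396) = 2827
Denominator: √[(nΣx²−(Σx)²)(nΣy²−(Σy)²)]
  nΣx²−(Σx)² = 11·1015 − 8649 = 2516;  nΣy²−(Σy)² = 11·16966 − 156816 = 29810
  √(2516·29810) = √75001960 = 8660.3672
r = 2827 / 8660.3672 = 0.3264

0.3264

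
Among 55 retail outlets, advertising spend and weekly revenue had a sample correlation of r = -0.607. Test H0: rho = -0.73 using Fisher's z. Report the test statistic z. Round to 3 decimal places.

1.619

Fisher z: atanh(-0.607) = -0.704157, atanh(-0.73) = -0.928727
z = (z_r − z_0)·√(n−3) = (-0.704157 − (-0.928727))·√52 = 0.224570 · 7.211103 = 1.619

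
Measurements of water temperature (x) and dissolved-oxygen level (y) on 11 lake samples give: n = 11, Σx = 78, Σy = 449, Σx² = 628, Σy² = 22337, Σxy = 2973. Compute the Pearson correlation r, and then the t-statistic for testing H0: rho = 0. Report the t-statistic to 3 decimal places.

-1.250

S_xy = nΣxy − ΣxΣy = 11·2973 − 78·449 = 32703 − 35022 = -2319
S_xx = nΣx² − (Σx)² = 11·628 − 78² = 6908 − 6084 = 824
S_yy = nΣy² − (Σy)² = 11·22337 − 449² = 245707 − 201601 = 44106
r = S_xy / √(S_xx·S_yy) = -2319 / √(824·44106) = -2319 / √36343344 = -2319 / 6028.5441 = -0.3847
t = r·√(n−2)/√(1−r²) = -0.3847·√9 / √(1−0.147994) = -1.154100 / 0.923042 = -1.250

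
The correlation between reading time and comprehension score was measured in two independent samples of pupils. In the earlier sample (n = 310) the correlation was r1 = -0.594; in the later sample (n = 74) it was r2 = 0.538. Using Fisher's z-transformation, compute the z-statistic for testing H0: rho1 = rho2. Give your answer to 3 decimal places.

z1 = atanh(-0.594) = -0.683824,  z2 = atanh(0.538) = 0.601337
SE = √(1/(n1−3) + 1/(n2−3)) = √(1/307 + 1/71) = √(0.0032573 + 0.0140845) = √0.0173418 = 0.131688
z = (z1 − z2)/SE = (-0.683824 − 0.601337) / 0.131688 = -1.285161 / 0.131688 = -9.759

-9.759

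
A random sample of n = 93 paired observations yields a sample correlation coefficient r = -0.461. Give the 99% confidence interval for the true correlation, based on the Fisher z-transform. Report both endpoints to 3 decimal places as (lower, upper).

Fisher z: z_r = atanh(r) = ½·ln((1+(-0.461))/(1−(-0.461))) = -0.498580
SE(z) = 1/√(n−3) = 1/√90 = 0.105409
99% ⇒ z* = 2.576; margin = 2.576·0.105409 = 0.271534
CI on z-scale: (-0.770114, -0.227046)
Back-transform: tanh(-0.770114) = -0.646996, tanh(-0.227046) = -0.223223

(-0.647, -0.223)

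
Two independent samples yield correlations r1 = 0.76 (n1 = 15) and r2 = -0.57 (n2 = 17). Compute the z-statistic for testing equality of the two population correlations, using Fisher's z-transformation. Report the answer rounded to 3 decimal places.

4.178

z1 = atanh(0.76) = 0.996215,  z2 = atanh(-0.57) = -0.647523
SE = √(1/(n1−3) + 1/(n2−3)) = √(1/12 + 1/14) = √(0.0833333 + 0.0714286) = √0.1547619 = 0.393398
z = (z1 − z2)/SE = (0.996215 − (-0.647523)) / 0.393398 = 1.643738 / 0.393398 = 4.178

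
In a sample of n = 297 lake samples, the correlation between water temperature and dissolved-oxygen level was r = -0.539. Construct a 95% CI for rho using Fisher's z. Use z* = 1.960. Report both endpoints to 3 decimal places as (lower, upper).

Fisher z: z_r = atanh(r) = ½·ln((1+(-0.539))/(1−(-0.539))) = -0.602745
SE(z) = 1/√(n−3) = 1/√294 = 0.058321
95% ⇒ z* = 1.960; margin = 1.960·0.058321 = 0.114309
CI on z-scale: (-0.717054, -0.488436)
Back-transform: tanh(-0.717054) = -0.615081, tanh(-0.488436) = -0.452974

(-0.615, -0.453)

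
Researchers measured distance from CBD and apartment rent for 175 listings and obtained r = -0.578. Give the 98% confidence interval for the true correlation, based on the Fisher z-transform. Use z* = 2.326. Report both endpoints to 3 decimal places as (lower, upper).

(-0.684, -0.448)

z_r = atanh(-0.578) = -0.659454;  SE = 1/√(n−3) = 1/√172 = 0.076249
z-limits: -0.659454 ± 2.326·0.076249 = -0.659454 ± 0.177355 = [-0.836809, -0.482099]
ρ-limits: (tanh -0.836809, tanh -0.482099) = (-0.684, -0.448)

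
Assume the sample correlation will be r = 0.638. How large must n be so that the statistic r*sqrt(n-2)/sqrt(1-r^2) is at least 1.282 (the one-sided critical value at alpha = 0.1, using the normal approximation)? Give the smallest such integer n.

Need r·√(n−2)/√(1−r²) ≥ 1.282
√(n−2) ≥ 1.282·√(1−0.407044) / 0.638 = 1.282·0.770036 / 0.638 = 1.5473
n−2 ≥ 2.3941  ⇒  n ≥ 4.3941
Smallest integer n = 5

5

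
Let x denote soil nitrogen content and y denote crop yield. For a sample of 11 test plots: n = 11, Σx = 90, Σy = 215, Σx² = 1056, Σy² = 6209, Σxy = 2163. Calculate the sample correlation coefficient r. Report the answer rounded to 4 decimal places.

0.5043

S_xy = nΣxy − ΣxΣy = 11·2163 − 90·215 = 23793 − 19350 = 4443
S_xx = nΣx² − (Σx)² = 11·1056 − 90² = 11616 − 8100 = 3516
S_yy = nΣy² − (Σy)² = 11·6209 − 215² = 68299 − 46225 = 22074
r = S_xy / √(S_xx·S_yy) = 4443 / √(3516·22074) = 4443 / √77612184 = 4443 / 8809.7777 = 0.5043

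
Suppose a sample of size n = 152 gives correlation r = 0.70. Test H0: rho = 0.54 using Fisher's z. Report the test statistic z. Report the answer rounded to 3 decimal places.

3.212

Fisher z: atanh(0.70) = 0.867301, atanh(0.54) = 0.604156
z = (z_r − z_0)·√(n−3) = (0.867301 − 0.604156)·√149 = 0.263145 · 12.206556 = 3.212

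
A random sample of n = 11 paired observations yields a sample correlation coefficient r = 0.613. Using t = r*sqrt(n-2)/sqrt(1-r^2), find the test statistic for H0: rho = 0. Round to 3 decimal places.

2.328

t = r·√(n−2) / √(1−r²) with r = 0.613, n = 11
  = 0.613·√9 / √(1 − 0.375769)
  = 0.613·3.000000 / 0.790083
  = 1.839000 / 0.790083 = 2.328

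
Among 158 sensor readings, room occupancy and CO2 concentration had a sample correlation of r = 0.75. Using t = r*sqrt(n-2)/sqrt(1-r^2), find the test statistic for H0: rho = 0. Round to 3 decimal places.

t = r·√(n−2) / √(1−r²) with r = 0.75, n = 158
  = 0.75·√156 / √(1 − 0.5625)
  = 0.75·12.489996 / 0.661438
  = 9.367497 / 0.661438 = 14.162

14.162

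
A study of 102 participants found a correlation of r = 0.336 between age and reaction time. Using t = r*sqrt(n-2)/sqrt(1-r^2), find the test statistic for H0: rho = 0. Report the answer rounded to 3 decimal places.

3.567

1 − r² = 1 − 0.112896 = 0.887104;  √(1−r²) = 0.941862
√(n−2) = √100 = 10.000000
t = r·√(n−2)/√(1−r²) = 0.336 · 10.000000 / 0.941862 = 3.567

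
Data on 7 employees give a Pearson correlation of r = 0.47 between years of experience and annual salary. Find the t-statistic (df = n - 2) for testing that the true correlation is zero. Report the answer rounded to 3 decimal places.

1.191

1 − r² = 1 − 0.2209 = 0.7791;  √(1−r²) = 0.882666
√(n−2) = √5 = 2.236068
t = r·√(n−2)/√(1−r²) = 0.47 · 2.236068 / 0.882666 = 1.191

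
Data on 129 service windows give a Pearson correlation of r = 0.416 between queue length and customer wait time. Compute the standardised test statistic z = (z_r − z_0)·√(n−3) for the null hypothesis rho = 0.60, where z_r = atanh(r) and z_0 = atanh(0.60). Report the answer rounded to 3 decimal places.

-2.810

Fisher z: atanh(0.416) = 0.442845, atanh(0.60) = 0.693147
z = (z_r − z_0)·√(n−3) = (0.442845 − 0.693147)·√126 = -0.250302 · 11.224972 = -2.810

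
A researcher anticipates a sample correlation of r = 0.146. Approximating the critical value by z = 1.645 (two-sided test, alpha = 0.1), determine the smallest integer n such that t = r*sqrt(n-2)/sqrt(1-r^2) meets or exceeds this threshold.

r√(n−2)/√(1−r²) ≥ 1.645  ⇔  n−2 ≥ (1.645)²·(1−r²)/r²
(1−r²)/r² = (1−0.021316)/0.021316 = 45.9131
n ≥ 2 + 2.706025·45.9131 = 2 + 124.2420 = 126.2420
⌈126.2420⌉ = 127

127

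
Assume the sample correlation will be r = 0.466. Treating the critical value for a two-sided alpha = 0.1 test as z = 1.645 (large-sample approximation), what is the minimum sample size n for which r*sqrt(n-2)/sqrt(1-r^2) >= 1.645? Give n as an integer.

12

Need r·√(n−2)/√(1−r²) ≥ 1.645
√(n−2) ≥ 1.645·√(1−0.217156) / 0.466 = 1.645·0.884785 / 0.466 = 3.1233
n−2 ≥ 9.7550  ⇒  n ≥ 11.7550
Smallest integer n = 12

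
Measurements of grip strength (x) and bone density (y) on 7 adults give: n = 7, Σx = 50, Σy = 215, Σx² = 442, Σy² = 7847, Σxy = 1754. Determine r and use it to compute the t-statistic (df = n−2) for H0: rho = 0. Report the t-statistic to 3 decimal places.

Numerator: nΣxy − (Σx)(Σy) = 7·1754 − (50)(215) = 1528
Denominator: √[(nΣx²−(Σx)²)(nΣy²−(Σy)²)]
  nΣx²−(Σx)² = 7·442 − 2500 = 594;  nΣy²−(Σy)² = 7·7847 − 46225 = 8704
  √(594·8704) = √5170176 = 2273.8021
r = 1528 / 2273.8021 = 0.6720
t = r·√(n−2)/√(1−r²) = 0.6720·√5 / √(1−0.451584) = 1.502638 / 0.740551 = 2.029

2.029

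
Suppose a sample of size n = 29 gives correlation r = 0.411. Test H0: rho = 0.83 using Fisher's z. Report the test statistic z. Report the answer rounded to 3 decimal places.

-3.831

Fisher z: atanh(0.411) = 0.436814, atanh(0.83) = 1.188136
z = (z_r − z_0)·√(n−3) = (0.436814 − 1.188136)·√26 = -0.751322 · 5.099020 = -3.831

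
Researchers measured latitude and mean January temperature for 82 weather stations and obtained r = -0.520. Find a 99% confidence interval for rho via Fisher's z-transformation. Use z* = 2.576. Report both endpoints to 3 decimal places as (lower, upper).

Fisher z: z_r = atanh(r) = ½·ln((1+(-0.520))/(1−(-0.520))) = -0.576340
SE(z) = 1/√(n−3) = 1/√79 = 0.112509
99% ⇒ z* = 2.576; margin = 2.576·0.112509 = 0.289823
CI on z-scale: (-0.866163, -0.286517)
Back-transform: tanh(-0.866163) = -0.699419, tanh(-0.286517) = -0.278926

(-0.699, -0.279)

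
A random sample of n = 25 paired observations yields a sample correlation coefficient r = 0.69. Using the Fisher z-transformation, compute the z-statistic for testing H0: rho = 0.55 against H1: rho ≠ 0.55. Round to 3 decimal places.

Fisher z: atanh(0.69) = 0.847956, atanh(0.55) = 0.618381
z = (z_r − z_0)·√(n−3) = (0.847956 − 0.618381)·√22 = 0.229575 · 4.690416 = 1.077

1.077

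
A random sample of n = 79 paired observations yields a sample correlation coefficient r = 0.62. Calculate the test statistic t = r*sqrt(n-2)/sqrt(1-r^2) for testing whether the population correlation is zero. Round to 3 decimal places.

1 − r² = 1 − 0.3844 = 0.6156;  √(1−r²) = 0.784602
√(n−2) = √77 = 8.774964
t = r·√(n−2)/√(1−r²) = 0.62 · 8.774964 / 0.784602 = 6.934

6.934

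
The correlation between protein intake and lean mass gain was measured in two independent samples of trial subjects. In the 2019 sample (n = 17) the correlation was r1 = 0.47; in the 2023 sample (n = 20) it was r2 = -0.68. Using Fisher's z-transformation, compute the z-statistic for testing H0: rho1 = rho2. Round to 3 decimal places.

3.711

Fisher z-transforms: z1 = atanh(0.47) = 0.510070, z2 = atanh(-0.68) = -0.829114; difference d = 1.339184
Var(d) = 1/14 + 1/17 = 0.0714286 + 0.0588235 = 0.1302521
z = d/√Var(d) = 1.339184 / √0.1302521 = 1.339184 / 0.360905 = 3.711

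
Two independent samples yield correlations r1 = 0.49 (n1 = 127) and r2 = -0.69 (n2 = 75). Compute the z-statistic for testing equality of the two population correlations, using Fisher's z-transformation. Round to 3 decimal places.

9.341

z1 = atanh(0.49) = 0.536060,  z2 = atanh(-0.69) = -0.847956
SE = √(1/(n1−3) + 1/(n2−3)) = √(1/124 + 1/72) = √(0.0080645 + 0.0138889) = √0.0219534 = 0.148167
z = (z1 − z2)/SE = (0.536060 − (-0.847956)) / 0.148167 = 1.384016 / 0.148167 = 9.341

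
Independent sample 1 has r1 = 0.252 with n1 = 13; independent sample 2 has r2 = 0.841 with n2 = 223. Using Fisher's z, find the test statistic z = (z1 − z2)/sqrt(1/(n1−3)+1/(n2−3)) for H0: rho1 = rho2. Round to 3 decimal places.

-2.991

Fisher z-transforms: z1 = atanh(0.252) = 0.257547, z2 = atanh(0.841) = 1.224580; difference d = -0.967033
Var(d) = 1/10 + 1/220 = 0.1000000 + 0.0045455 = 0.1045455
z = d/√Var(d) = -0.967033 / √0.1045455 = -0.967033 / 0.323335 = -2.991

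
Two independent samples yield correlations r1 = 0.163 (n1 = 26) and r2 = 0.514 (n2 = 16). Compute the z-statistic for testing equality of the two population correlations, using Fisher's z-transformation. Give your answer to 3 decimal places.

Fisher z-transforms: z1 = atanh(0.163) = 0.164467, z2 = atanh(0.514) = 0.568151; difference d = -0.403684
Var(d) = 1/23 + 1/13 = 0.0434783 + 0.0769231 = 0.1204014
z = d/√Var(d) = -0.403684 / √0.1204014 = -0.403684 / 0.346989 = -1.163

-1.163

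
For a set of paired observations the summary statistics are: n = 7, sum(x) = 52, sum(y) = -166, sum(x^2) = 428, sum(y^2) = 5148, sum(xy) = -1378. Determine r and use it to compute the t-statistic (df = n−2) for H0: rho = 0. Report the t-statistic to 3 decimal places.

-1.884

S_xy = nΣxy − ΣxΣy = 7·(-1378) − 52·(-166) = -9646 − (-8632) = -1014
S_xx = nΣx² − (Σx)² = 7·428 − 52² = 2996 − 2704 = 292
S_yy = nΣy² − (Σy)² = 7·5148 − (-166)² = 36036 − 27556 = 8480
r = S_xy / √(S_xx·S_yy) = -1014 / √(292·8480) = -1014 / √2476160 = -1014 / 1573.5819 = -0.6444
t = r·√(n−2)/√(1−r²) = -0.6444·√5 / √(1−0.415251) = -1.440922 / 0.764689 = -1.884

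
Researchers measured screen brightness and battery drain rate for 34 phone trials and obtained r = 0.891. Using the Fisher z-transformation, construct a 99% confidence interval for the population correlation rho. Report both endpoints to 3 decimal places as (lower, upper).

(0.746, 0.955)

Fisher z: z_r = atanh(r) = ½·ln((1+0.891)/(1−0.891)) = 1.426757
SE(z) = 1/√(n−3) = 1/√31 = 0.179605
99% ⇒ z* = 2.576; margin = 2.576·0.179605 = 0.462662
CI on z-scale: (0.964095, 1.889419)
Back-transform: tanh(0.964095) = 0.746098, tanh(1.889419) = 0.955322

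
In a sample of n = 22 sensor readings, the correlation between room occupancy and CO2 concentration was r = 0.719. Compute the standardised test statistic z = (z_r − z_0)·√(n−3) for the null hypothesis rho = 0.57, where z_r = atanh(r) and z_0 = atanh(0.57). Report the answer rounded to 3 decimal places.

Fisher z: atanh(0.719) = 0.905572, atanh(0.57) = 0.647523
z = (z_r − z_0)·√(n−3) = (0.905572 − 0.647523)·√19 = 0.258049 · 4.358899 = 1.125

1.125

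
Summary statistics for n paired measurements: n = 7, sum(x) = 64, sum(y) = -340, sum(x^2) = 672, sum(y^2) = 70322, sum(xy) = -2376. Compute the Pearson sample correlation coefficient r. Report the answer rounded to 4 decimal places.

Numerator: nΣxy − (Σx)(Σy) = 7·(-2376) − (64)(-340) = 5128
Denominator: √[(nΣx²−(Σx)²)(nΣy²−(Σy)²)]
  nΣx²−(Σx)² = 7·672 − 4096 = 608;  nΣy²−(Σy)² = 7·70322 − 115600 = 376654
  √(608·376654) = √229005632 = 15132.9320
r = 5128 / 15132.9320 = 0.3389

0.3389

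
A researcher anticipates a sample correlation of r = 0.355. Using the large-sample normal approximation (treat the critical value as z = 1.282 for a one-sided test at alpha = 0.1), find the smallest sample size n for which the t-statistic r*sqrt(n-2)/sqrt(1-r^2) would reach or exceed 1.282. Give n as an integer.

14

Need r·√(n−2)/√(1−r²) ≥ 1.282
√(n−2) ≥ 1.282·√(1−0.126025) / 0.355 = 1.282·0.934866 / 0.355 = 3.3761
n−2 ≥ 11.3981  ⇒  n ≥ 13.3981
Smallest integer n = 14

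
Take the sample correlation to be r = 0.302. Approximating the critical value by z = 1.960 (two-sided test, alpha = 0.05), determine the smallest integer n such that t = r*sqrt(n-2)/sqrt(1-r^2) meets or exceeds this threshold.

41

Need r·√(n−2)/√(1−r²) ≥ 1.960
√(n−2) ≥ 1.960·√(1−0.091204) / 0.302 = 1.960·0.953308 / 0.302 = 6.1870
n−2 ≥ 38.2790  ⇒  n ≥ 40.2790
Smallest integer n = 41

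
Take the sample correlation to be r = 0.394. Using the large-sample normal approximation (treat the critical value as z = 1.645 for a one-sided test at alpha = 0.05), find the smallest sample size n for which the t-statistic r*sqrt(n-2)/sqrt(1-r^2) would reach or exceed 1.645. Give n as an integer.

17

r√(n−2)/√(1−r²) ≥ 1.645  ⇔  n−2 ≥ (1.645)²·(1−r²)/r²
(1−r²)/r² = (1−0.155236)/0.155236 = 5.4418
n ≥ 2 + 2.706025·5.4418 = 2 + 14.7256 = 16.7256
⌈16.7256⌉ = 17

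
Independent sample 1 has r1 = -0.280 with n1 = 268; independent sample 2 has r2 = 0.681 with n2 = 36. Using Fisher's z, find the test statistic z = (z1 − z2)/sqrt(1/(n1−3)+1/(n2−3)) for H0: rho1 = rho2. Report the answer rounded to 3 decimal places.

-6.060

z1 = atanh(-0.280) = -0.287682,  z2 = atanh(0.681) = 0.830977
SE = √(1/(n1−3) + 1/(n2−3)) = √(1/265 + 1/33) = √(0.0037736 + 0.0303030) = √0.0340766 = 0.184598
z = (z1 − z2)/SE = (-0.287682 − 0.830977) / 0.184598 = -1.118659 / 0.184598 = -6.060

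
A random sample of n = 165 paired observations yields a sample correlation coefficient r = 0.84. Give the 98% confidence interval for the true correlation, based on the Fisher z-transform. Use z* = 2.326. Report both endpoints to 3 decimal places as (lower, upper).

Fisher z: z_r = atanh(r) = ½·ln((1+0.84)/(1−0.84)) = 1.221174
SE(z) = 1/√(n−3) = 1/√162 = 0.078567
98% ⇒ z* = 2.326; margin = 2.326·0.078567 = 0.182747
CI on z-scale: (1.038427, 1.403921)
Back-transform: tanh(1.038427) = 0.777266, tanh(1.403921) = 0.886196

(0.777, 0.886)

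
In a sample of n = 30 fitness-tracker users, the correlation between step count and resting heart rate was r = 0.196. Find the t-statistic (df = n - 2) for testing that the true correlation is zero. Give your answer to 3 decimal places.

1.058

1 − r² = 1 − 0.038416 = 0.961584;  √(1−r²) = 0.980604
√(n−2) = √28 = 5.291503
t = r·√(n−2)/√(1−r²) = 0.196 · 5.291503 / 0.980604 = 1.058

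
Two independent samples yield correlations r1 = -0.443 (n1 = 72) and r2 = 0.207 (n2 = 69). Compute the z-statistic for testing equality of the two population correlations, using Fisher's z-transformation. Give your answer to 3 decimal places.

-3.984

Fisher z-transforms: z1 = atanh(-0.443) = -0.475957, z2 = atanh(0.207) = 0.210035; difference d = -0.685992
Var(d) = 1/69 + 1/66 = 0.0144928 + 0.0151515 = 0.0296443
z = d/√Var(d) = -0.685992 / √0.0296443 = -0.685992 / 0.172175 = -3.984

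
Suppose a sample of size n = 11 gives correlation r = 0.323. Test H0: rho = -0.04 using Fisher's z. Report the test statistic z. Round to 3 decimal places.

1.061

Fisher z: atanh(0.323) = 0.334993, atanh(-0.04) = -0.040021
z = (z_r − z_0)·√(n−3) = (0.334993 − (-0.040021))·√8 = 0.375014 · 2.828427 = 1.061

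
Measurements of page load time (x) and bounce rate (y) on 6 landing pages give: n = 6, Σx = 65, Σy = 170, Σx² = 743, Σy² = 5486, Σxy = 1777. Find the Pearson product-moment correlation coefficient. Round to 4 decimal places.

-0.4011

S_xy = nΣxy − ΣxΣy = 6·1777 − 65·170 = 10662 − 11050 = -388
S_xx = nΣx² − (Σx)² = 6·743 − 65² = 4458 − 4225 = 233
S_yy = nΣy² − (Σy)² = 6·5486 − 170² = 32916 − 28900 = 4016
r = S_xy / √(S_xx·S_yy) = -388 / √(233·4016) = -388 / √935728 = -388 / 967.3303 = -0.4011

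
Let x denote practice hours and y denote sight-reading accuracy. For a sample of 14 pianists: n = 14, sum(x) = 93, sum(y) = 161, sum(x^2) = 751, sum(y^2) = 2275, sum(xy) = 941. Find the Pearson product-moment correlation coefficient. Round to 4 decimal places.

-0.5410

S_xy = nΣxy − ΣxΣy = 14·941 − 93·161 = 13174 − 14973 = -1799
S_xx = nΣx² − (Σx)² = 14·751 − 93² = 10514 − 8649 = 1865
S_yy = nΣy² − (Σy)² = 14·2275 − 161² = 31850 − 25921 = 5929
r = S_xy / √(S_xx·S_yy) = -1799 / √(1865·5929) = -1799 / √11057585 = -1799 / 3325.2947 = -0.5410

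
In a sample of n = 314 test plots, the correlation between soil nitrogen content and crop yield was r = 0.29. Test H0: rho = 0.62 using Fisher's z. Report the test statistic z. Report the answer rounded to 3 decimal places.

-7.520

z_r = atanh(0.29) = 0.298566,  z_0 = atanh(0.62) = 0.725005
SE = 1/√(n−3) = 1/√311 = 0.056705
z = (z_r − z_0)/SE = (0.298566 − 0.725005) / 0.056705 = -0.426439 / 0.056705 = -7.520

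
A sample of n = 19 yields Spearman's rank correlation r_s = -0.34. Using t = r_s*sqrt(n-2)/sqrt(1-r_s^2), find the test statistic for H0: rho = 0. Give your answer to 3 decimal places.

t = r_s·√(n−2) / √(1−r_s²) with r_s = -0.34, n = 19
  = -0.34·√17 / √(1 − 0.1156)
  = -0.34·4.123106 / 0.940425
  = -1.401856 / 0.940425 = -1.491

-1.491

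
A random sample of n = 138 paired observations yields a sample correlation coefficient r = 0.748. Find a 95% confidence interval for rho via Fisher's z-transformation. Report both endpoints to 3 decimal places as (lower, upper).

z_r = atanh(0.748) = 0.968399;  SE = 1/√(n−3) = 1/√135 = 0.086066
z-limits: 0.968399 ± 1.960·0.086066 = 0.968399 ± 0.168689 = [0.799710, 1.137088]
ρ-limits: (tanh 0.799710, tanh 1.137088) = (0.664, 0.813)

(0.664, 0.813)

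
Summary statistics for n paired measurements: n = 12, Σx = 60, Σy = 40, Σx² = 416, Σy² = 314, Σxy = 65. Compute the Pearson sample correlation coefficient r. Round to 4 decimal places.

S_xy = nΣxy − ΣxΣy = 12·65 − 60·40 = 780 − 2400 = -1620
S_xx = nΣx² − (Σx)² = 12·416 − 60² = 4992 − 3600 = 1392
S_yy = nΣy² − (Σy)² = 12·314 − 40² = 3768 − 1600 = 2168
r = S_xy / √(S_xx·S_yy) = -1620 / √(1392·2168) = -1620 / √3017856 = -1620 / 1737.1977 = -0.9325

-0.9325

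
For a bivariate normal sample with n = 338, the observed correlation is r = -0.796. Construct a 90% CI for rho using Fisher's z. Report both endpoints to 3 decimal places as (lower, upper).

(-0.827, -0.761)

Fisher z: z_r = atanh(r) = ½·ln((1+(-0.796))/(1−(-0.796))) = -1.087599
SE(z) = 1/√(n−3) = 1/√335 = 0.054636
90% ⇒ z* = 1.645; margin = 1.645·0.054636 = 0.089876
CI on z-scale: (-1.177475, -0.997723)
Back-transform: tanh(-1.177475) = -0.826654, tanh(-0.997723) = -0.760636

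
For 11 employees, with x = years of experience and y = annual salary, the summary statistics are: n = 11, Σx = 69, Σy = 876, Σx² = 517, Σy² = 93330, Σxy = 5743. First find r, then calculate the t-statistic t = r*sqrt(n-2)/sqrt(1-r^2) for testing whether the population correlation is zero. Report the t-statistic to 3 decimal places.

S_xy = nΣxy − ΣxΣy = 11·5743 − 69·876 = 63173 − 60444 = 2729
S_xx = nΣx² − (Σx)² = 11·517 − 69² = 5687 − 4761 = 926
S_yy = nΣy² − (Σy)² = 11·93330 − 876² = 1026630 − 767376 = 259254
r = S_xy / √(S_xx·S_yy) = 2729 / √(926·259254) = 2729 / √240069204 = 2729 / 15494.1668 = 0.1761
t = r·√(n−2)/√(1−r²) = 0.1761·√9 / √(1−0.031011) = 0.528300 / 0.984372 = 0.537

0.537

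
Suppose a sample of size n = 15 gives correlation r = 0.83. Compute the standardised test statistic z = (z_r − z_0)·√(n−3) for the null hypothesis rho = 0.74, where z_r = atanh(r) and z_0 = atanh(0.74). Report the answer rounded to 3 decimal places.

z_r = atanh(0.83) = 1.188136,  z_0 = atanh(0.74) = 0.950479
SE = 1/√(n−3) = 1/√12 = 0.288675
z = (z_r − z_0)/SE = (1.188136 − 0.950479) / 0.288675 = 0.237657 / 0.288675 = 0.823

0.823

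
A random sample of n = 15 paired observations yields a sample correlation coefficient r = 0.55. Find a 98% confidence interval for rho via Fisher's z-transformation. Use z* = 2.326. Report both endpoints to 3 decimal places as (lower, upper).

(-0.053, 0.859)

Fisher z: z_r = atanh(r) = ½·ln((1+0.55)/(1−0.55)) = 0.618381
SE(z) = 1/√(n−3) = 1/√12 = 0.288675
98% ⇒ z* = 2.326; margin = 2.326·0.288675 = 0.671458
CI on z-scale: (-0.053077, 1.289839)
Back-transform: tanh(-0.053077) = -0.053027, tanh(1.289839) = 0.859084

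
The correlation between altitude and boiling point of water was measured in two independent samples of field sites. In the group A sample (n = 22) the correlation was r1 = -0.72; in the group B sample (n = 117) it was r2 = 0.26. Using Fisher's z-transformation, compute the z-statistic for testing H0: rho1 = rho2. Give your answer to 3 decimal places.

Fisher z-transforms: z1 = atanh(-0.72) = -0.907645, z2 = atanh(0.26) = 0.266108; difference d = -1.173753
Var(d) = 1/19 + 1/114 = 0.0526316 + 0.0087719 = 0.0614035
z = d/√Var(d) = -1.173753 / √0.0614035 = -1.173753 / 0.247797 = -4.737

-4.737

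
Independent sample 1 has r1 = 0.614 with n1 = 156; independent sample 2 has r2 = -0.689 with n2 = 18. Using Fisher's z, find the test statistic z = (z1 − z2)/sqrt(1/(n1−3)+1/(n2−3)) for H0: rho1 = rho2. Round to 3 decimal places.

5.771

Fisher z-transforms: z1 = atanh(0.614) = 0.715317, z2 = atanh(-0.689) = -0.846050; difference d = 1.561367
Var(d) = 1/153 + 1/15 = 0.0065359 + 0.0666667 = 0.0732026
z = d/√Var(d) = 1.561367 / √0.0732026 = 1.561367 / 0.270560 = 5.771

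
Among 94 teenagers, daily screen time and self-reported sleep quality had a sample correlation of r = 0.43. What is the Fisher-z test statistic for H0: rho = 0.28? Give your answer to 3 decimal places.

z_r = atanh(0.43) = 0.459897,  z_0 = atanh(0.28) = 0.287682
SE = 1/√(n−3) = 1/√91 = 0.104828
z = (z_r − z_0)/SE = (0.459897 − 0.287682) / 0.104828 = 0.172215 / 0.104828 = 1.643

1.643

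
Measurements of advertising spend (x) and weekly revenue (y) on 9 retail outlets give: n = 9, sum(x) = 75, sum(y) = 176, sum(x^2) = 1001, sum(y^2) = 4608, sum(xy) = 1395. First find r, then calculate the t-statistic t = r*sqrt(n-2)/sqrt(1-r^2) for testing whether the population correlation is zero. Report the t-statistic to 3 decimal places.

-0.288

S_xy = nΣxy − ΣxΣy = 9·1395 − 75·176 = 12555 − 13200 = -645
S_xx = nΣx² − (Σx)² = 9·1001 − 75² = 9009 − 5625 = 3384
S_yy = nΣy² − (Σy)² = 9·4608 − 176² = 41472 − 30976 = 10496
r = S_xy / √(S_xx·S_yy) = -645 / √(3384·10496) = -645 / √35518464 = -645 / 5959.7369 = -0.1082
t = r·√(n−2)/√(1−r²) = -0.1082·√7 / √(1−0.011707) = -0.286270 / 0.994129 = -0.288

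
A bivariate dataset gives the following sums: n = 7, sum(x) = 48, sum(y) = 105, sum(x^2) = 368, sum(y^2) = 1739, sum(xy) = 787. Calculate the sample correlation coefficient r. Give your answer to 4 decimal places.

S_xy = nΣxy − ΣxΣy = 7·787 − 48·105 = 5509 − 5040 = 469
S_xx = nΣx² − (Σx)² = 7·368 − 48² = 2576 − 2304 = 272
S_yy = nΣy² − (Σy)² = 7·1739 − 105² = 12173 − 11025 = 1148
r = S_xy / √(S_xx·S_yy) = 469 / √(272·1148) = 469 / √312256 = 469 / 558.7987 = 0.8393

0.8393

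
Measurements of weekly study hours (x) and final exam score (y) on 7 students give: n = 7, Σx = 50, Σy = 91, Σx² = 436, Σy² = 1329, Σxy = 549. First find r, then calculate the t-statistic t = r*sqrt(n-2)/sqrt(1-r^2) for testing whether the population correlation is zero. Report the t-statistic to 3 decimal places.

Numerator: nΣxy − (Σx)(Σy) = 7·549 − (50)(91) = -707
Denominator: √[(nΣx²−(Σx)²)(nΣy²−(Σy)²)]
  nΣx²−(Σx)² = 7·436 − 2500 = 552;  nΣy²−(Σy)² = 7·1329 − 8281 = 1022
  √(552·1022) = √564144 = 751.0952
r = -707 / 751.0952 = -0.9413
t = r·√(n−2)/√(1−r²) = -0.9413·√5 / √(1−0.886046) = -2.104811 / 0.337571 = -6.235

-6.235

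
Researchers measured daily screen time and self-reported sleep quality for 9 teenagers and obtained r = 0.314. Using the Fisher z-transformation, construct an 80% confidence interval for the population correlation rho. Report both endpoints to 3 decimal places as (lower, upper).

(-0.196, 0.690)

z_r = atanh(0.314) = 0.324977;  SE = 1/√(n−3) = 1/√6 = 0.408248
z-limits: 0.324977 ± 1.282·0.408248 = 0.324977 ± 0.523374 = [-0.198397, 0.848351]
ρ-limits: (tanh -0.198397, tanh 0.848351) = (-0.196, 0.690)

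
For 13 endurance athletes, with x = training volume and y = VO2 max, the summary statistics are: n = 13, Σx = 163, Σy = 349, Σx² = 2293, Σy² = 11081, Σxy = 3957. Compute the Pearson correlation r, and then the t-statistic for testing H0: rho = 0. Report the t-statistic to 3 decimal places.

-2.773

S_xy = nΣxy − ΣxΣy = 13·3957 − 163·349 = 51441 − 56887 = -5446
S_xx = nΣx² − (Σx)² = 13·2293 − 163² = 29809 − 26569 = 3240
S_yy = nΣy² − (Σy)² = 13·11081 − 349² = 144053 − 121801 = 22252
r = S_xy / √(S_xx·S_yy) = -5446 / √(3240·22252) = -5446 / √72096480 = -5446 / 8490.9646 = -0.6414
t = r·√(n−2)/√(1−r²) = -0.6414·√11 / √(1−0.411394) = -2.127283 / 0.767207 = -2.773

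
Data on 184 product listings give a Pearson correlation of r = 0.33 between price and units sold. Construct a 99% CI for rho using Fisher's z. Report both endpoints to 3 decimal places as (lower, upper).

z_r = atanh(0.33) = 0.342828;  SE = 1/√(n−3) = 1/√181 = 0.074329
z-limits: 0.342828 ± 2.576·0.074329 = 0.342828 ± 0.191472 = [0.151356, 0.534300]
ρ-limits: (tanh 0.151356, tanh 0.534300) = (0.150, 0.489)

(0.150, 0.489)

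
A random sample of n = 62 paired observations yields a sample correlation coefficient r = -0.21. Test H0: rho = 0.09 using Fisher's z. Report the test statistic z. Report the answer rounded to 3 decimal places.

Fisher z: atanh(-0.21) = -0.213171, atanh(0.09) = 0.090244
z = (z_r − z_0)·√(n−3) = (-0.213171 − 0.090244)·√59 = -0.303415 · 7.681146 = -2.331

-2.331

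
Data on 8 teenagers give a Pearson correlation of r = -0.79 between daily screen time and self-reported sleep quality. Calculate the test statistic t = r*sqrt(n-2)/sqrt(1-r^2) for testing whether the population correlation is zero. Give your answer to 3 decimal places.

-3.156

t = r·√(n−2) / √(1−r²) with r = -0.79, n = 8
  = -0.79·√6 / √(1 − 0.6241)
  = -0.79·2.449490 / 0.613107
  = -1.935097 / 0.613107 = -3.156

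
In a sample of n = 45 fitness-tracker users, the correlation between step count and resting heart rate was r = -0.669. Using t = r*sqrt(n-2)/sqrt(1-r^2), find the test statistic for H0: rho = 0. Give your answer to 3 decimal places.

t = r·√(n−2) / √(1−r²) with r = -0.669, n = 45
  = -0.669·√43 / √(1 − 0.447561)
  = -0.669·6.557439 / 0.743262
  = -4.386927 / 0.743262 = -5.902

-5.902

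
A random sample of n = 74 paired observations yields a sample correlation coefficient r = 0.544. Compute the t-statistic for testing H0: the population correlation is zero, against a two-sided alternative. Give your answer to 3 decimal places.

5.501

1 − r² = 1 − 0.295936 = 0.704064;  √(1−r²) = 0.839085
√(n−2) = √72 = 8.485281
t = r·√(n−2)/√(1−r²) = 0.544 · 8.485281 / 0.839085 = 5.501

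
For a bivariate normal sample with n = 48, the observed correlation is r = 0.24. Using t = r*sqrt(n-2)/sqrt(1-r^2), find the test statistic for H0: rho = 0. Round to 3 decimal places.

1.677

t = r·√(n−2) / √(1−r²) with r = 0.24, n = 48
  = 0.24·√46 / √(1 − 0.0576)
  = 0.24·6.782330 / 0.970773
  = 1.627759 / 0.970773 = 1.677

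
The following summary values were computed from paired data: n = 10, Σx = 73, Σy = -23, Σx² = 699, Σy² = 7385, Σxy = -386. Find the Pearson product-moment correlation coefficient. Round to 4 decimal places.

-0.1976

S_xy = nΣxy − ΣxΣy = 10·(-386) − 73·(-23) = -3860 − (-1679) = -2181
S_xx = nΣx² − (Σx)² = 10·699 − 73² = 6990 − 5329 = 1661
S_yy = nΣy² − (Σy)² = 10·7385 − (-23)² = 73850 − 529 = 73321
r = S_xy / √(S_xx·S_yy) = -2181 / √(1661·73321) = -2181 / √121786181 = -2181 / 11035.6776 = -0.1976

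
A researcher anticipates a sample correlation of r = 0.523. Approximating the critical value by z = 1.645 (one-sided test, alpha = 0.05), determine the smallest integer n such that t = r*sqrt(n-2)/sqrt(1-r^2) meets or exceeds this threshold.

r√(n−2)/√(1−r²) ≥ 1.645  ⇔  n−2 ≥ (1.645)²·(1−r²)/r²
(1−r²)/r² = (1−0.273529)/0.273529 = 2.6559
n ≥ 2 + 2.706025·2.6559 = 2 + 7.1869 = 9.1869
⌈9.1869⌉ = 10

10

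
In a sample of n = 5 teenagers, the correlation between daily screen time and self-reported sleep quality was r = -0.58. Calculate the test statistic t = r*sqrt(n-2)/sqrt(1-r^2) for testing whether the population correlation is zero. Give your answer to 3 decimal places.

1 − r² = 1 − 0.3364 = 0.6636;  √(1−r²) = 0.814616
√(n−2) = √3 = 1.732051
t = r·√(n−2)/√(1−r²) = -0.58 · 1.732051 / 0.814616 = -1.233

-1.233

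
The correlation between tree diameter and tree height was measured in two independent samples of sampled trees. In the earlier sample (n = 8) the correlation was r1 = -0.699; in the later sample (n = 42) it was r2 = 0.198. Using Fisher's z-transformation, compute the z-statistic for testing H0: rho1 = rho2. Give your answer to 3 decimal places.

Fisher z-transforms: z1 = atanh(-0.699) = -0.865342, z2 = atanh(0.198) = 0.200650; difference d = -1.065992
Var(d) = 1/5 + 1/39 = 0.2000000 + 0.0256410 = 0.2256410
z = d/√Var(d) = -1.065992 / √0.2256410 = -1.065992 / 0.475017 = -2.244

-2.244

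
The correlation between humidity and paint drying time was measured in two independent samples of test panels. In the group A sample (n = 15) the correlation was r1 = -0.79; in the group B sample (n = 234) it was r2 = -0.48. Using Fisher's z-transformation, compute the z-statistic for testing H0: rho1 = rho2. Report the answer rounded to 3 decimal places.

-1.852

Fisher z-transforms: z1 = atanh(-0.79) = -1.071432, z2 = atanh(-0.48) = -0.522984; difference d = -0.548448
Var(d) = 1/12 + 1/231 = 0.0833333 + 0.0043290 = 0.0876623
z = d/√Var(d) = -0.548448 / √0.0876623 = -0.548448 / 0.296078 = -1.852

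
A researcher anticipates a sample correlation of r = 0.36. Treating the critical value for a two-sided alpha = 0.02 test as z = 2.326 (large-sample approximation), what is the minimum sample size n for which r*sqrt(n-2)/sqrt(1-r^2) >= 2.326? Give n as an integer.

39

r√(n−2)/√(1−r²) ≥ 2.326  ⇔  n−2 ≥ (2.326)²·(1−r²)/r²
(1−r²)/r² = (1−0.1296)/0.1296 = 6.7160
n ≥ 2 + 5.410276·6.7160 = 2 + 36.3354 = 38.3354
⌈38.3354⌉ = 39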